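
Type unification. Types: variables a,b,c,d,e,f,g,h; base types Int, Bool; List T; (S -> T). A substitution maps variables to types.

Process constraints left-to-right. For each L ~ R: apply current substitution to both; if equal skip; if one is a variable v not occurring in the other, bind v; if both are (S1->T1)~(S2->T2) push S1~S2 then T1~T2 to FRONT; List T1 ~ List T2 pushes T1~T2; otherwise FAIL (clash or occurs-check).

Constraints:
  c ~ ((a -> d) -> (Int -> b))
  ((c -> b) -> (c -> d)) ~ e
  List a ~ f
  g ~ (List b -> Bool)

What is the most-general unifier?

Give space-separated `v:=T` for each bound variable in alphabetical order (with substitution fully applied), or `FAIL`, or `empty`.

step 1: unify c ~ ((a -> d) -> (Int -> b))  [subst: {-} | 3 pending]
  bind c := ((a -> d) -> (Int -> b))
step 2: unify ((((a -> d) -> (Int -> b)) -> b) -> (((a -> d) -> (Int -> b)) -> d)) ~ e  [subst: {c:=((a -> d) -> (Int -> b))} | 2 pending]
  bind e := ((((a -> d) -> (Int -> b)) -> b) -> (((a -> d) -> (Int -> b)) -> d))
step 3: unify List a ~ f  [subst: {c:=((a -> d) -> (Int -> b)), e:=((((a -> d) -> (Int -> b)) -> b) -> (((a -> d) -> (Int -> b)) -> d))} | 1 pending]
  bind f := List a
step 4: unify g ~ (List b -> Bool)  [subst: {c:=((a -> d) -> (Int -> b)), e:=((((a -> d) -> (Int -> b)) -> b) -> (((a -> d) -> (Int -> b)) -> d)), f:=List a} | 0 pending]
  bind g := (List b -> Bool)

Answer: c:=((a -> d) -> (Int -> b)) e:=((((a -> d) -> (Int -> b)) -> b) -> (((a -> d) -> (Int -> b)) -> d)) f:=List a g:=(List b -> Bool)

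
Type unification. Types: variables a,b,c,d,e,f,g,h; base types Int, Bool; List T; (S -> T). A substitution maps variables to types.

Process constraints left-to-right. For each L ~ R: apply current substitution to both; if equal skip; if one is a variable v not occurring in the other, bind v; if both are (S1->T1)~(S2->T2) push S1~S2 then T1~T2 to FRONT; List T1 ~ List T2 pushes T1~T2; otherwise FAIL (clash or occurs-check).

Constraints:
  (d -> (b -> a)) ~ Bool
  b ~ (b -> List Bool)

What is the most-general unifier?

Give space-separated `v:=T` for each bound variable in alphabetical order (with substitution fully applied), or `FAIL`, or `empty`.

step 1: unify (d -> (b -> a)) ~ Bool  [subst: {-} | 1 pending]
  clash: (d -> (b -> a)) vs Bool

Answer: FAIL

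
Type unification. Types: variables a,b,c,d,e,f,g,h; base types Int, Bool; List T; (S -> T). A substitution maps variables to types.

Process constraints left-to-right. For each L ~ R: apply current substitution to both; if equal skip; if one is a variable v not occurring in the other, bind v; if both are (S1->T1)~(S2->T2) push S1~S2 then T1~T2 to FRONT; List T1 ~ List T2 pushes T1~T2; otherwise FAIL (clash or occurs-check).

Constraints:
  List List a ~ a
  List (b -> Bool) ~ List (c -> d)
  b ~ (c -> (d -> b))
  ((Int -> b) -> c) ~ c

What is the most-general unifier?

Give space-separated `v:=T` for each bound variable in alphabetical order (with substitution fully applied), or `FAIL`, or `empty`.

Answer: FAIL

Derivation:
step 1: unify List List a ~ a  [subst: {-} | 3 pending]
  occurs-check fail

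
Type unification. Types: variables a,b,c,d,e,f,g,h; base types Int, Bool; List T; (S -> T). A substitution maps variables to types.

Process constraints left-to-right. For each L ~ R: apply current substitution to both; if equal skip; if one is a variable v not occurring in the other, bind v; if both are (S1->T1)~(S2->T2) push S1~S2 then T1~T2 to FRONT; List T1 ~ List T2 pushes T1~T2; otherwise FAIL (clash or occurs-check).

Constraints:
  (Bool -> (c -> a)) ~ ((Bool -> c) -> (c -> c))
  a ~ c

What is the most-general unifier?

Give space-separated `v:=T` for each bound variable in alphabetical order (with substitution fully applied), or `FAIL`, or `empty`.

step 1: unify (Bool -> (c -> a)) ~ ((Bool -> c) -> (c -> c))  [subst: {-} | 1 pending]
  -> decompose arrow: push Bool~(Bool -> c), (c -> a)~(c -> c)
step 2: unify Bool ~ (Bool -> c)  [subst: {-} | 2 pending]
  clash: Bool vs (Bool -> c)

Answer: FAIL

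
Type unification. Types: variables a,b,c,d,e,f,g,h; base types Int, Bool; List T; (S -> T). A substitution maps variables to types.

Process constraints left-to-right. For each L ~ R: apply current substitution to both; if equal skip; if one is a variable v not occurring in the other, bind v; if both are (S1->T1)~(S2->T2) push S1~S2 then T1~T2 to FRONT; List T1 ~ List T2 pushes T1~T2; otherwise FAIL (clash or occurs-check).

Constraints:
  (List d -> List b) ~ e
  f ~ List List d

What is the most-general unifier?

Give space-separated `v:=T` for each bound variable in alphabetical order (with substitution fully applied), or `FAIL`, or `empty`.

Answer: e:=(List d -> List b) f:=List List d

Derivation:
step 1: unify (List d -> List b) ~ e  [subst: {-} | 1 pending]
  bind e := (List d -> List b)
step 2: unify f ~ List List d  [subst: {e:=(List d -> List b)} | 0 pending]
  bind f := List List d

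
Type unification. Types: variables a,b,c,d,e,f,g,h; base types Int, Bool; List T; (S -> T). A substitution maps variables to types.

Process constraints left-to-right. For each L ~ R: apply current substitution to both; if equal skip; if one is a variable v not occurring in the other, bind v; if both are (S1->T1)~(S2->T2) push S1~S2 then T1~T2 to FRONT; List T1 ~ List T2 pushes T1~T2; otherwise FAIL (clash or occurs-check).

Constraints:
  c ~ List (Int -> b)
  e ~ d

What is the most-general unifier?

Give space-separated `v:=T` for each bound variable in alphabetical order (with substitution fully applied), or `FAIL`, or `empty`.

step 1: unify c ~ List (Int -> b)  [subst: {-} | 1 pending]
  bind c := List (Int -> b)
step 2: unify e ~ d  [subst: {c:=List (Int -> b)} | 0 pending]
  bind e := d

Answer: c:=List (Int -> b) e:=d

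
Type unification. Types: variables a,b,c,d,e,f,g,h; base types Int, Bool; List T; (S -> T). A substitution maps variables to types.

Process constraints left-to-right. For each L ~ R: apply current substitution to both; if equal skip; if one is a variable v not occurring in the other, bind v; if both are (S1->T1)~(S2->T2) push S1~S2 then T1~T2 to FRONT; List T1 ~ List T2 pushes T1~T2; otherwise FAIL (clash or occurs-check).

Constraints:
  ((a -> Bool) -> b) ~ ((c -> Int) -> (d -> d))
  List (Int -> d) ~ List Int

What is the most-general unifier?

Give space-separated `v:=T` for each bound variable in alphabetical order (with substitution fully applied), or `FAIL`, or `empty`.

step 1: unify ((a -> Bool) -> b) ~ ((c -> Int) -> (d -> d))  [subst: {-} | 1 pending]
  -> decompose arrow: push (a -> Bool)~(c -> Int), b~(d -> d)
step 2: unify (a -> Bool) ~ (c -> Int)  [subst: {-} | 2 pending]
  -> decompose arrow: push a~c, Bool~Int
step 3: unify a ~ c  [subst: {-} | 3 pending]
  bind a := c
step 4: unify Bool ~ Int  [subst: {a:=c} | 2 pending]
  clash: Bool vs Int

Answer: FAIL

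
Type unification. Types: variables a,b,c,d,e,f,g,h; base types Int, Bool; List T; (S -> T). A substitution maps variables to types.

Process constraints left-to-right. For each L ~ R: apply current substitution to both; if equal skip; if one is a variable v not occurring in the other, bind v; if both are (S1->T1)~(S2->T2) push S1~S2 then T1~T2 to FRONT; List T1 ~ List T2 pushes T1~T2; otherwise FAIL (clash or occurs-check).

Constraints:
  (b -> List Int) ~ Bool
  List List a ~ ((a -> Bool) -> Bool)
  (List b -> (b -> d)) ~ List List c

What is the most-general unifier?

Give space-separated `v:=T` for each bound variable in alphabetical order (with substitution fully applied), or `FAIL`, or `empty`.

Answer: FAIL

Derivation:
step 1: unify (b -> List Int) ~ Bool  [subst: {-} | 2 pending]
  clash: (b -> List Int) vs Bool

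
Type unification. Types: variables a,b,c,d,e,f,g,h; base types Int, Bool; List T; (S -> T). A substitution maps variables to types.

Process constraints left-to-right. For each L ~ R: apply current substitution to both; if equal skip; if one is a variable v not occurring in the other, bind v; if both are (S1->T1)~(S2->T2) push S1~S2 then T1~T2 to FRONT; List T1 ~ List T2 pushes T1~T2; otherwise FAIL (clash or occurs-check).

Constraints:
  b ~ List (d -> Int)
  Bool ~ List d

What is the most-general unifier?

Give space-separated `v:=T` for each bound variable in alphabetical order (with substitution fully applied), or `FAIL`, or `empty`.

Answer: FAIL

Derivation:
step 1: unify b ~ List (d -> Int)  [subst: {-} | 1 pending]
  bind b := List (d -> Int)
step 2: unify Bool ~ List d  [subst: {b:=List (d -> Int)} | 0 pending]
  clash: Bool vs List d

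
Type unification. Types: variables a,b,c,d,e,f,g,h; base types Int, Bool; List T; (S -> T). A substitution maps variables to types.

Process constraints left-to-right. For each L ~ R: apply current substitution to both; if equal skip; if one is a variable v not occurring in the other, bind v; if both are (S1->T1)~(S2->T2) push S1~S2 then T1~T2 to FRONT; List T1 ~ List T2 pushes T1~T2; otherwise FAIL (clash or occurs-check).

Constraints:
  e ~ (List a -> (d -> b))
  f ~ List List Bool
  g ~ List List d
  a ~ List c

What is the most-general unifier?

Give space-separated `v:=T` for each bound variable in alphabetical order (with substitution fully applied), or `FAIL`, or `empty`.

step 1: unify e ~ (List a -> (d -> b))  [subst: {-} | 3 pending]
  bind e := (List a -> (d -> b))
step 2: unify f ~ List List Bool  [subst: {e:=(List a -> (d -> b))} | 2 pending]
  bind f := List List Bool
step 3: unify g ~ List List d  [subst: {e:=(List a -> (d -> b)), f:=List List Bool} | 1 pending]
  bind g := List List d
step 4: unify a ~ List c  [subst: {e:=(List a -> (d -> b)), f:=List List Bool, g:=List List d} | 0 pending]
  bind a := List c

Answer: a:=List c e:=(List List c -> (d -> b)) f:=List List Bool g:=List List d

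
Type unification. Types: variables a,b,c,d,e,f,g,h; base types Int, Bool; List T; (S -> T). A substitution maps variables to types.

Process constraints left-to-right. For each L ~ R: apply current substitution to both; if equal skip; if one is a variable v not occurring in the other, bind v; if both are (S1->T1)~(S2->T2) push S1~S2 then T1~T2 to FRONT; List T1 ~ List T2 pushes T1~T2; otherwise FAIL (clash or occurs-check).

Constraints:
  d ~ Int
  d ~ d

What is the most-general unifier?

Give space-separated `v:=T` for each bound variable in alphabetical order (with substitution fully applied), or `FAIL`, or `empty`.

Answer: d:=Int

Derivation:
step 1: unify d ~ Int  [subst: {-} | 1 pending]
  bind d := Int
step 2: unify Int ~ Int  [subst: {d:=Int} | 0 pending]
  -> identical, skip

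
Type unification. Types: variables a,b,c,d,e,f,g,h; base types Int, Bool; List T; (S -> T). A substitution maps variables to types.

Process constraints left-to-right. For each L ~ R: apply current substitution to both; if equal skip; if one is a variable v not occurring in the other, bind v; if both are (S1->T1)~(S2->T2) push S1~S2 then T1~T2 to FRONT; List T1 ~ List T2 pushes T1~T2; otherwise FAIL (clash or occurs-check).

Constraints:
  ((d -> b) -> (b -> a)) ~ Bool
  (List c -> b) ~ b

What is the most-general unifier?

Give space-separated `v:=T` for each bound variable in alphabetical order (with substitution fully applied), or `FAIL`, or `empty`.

step 1: unify ((d -> b) -> (b -> a)) ~ Bool  [subst: {-} | 1 pending]
  clash: ((d -> b) -> (b -> a)) vs Bool

Answer: FAIL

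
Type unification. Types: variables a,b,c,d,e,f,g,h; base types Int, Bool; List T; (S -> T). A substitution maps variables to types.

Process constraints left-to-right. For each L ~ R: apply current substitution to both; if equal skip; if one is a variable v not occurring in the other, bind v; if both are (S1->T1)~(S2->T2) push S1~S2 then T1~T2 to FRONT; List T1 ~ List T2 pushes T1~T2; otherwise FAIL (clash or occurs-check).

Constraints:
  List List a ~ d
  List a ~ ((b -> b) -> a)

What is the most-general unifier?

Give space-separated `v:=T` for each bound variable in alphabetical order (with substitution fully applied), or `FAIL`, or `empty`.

Answer: FAIL

Derivation:
step 1: unify List List a ~ d  [subst: {-} | 1 pending]
  bind d := List List a
step 2: unify List a ~ ((b -> b) -> a)  [subst: {d:=List List a} | 0 pending]
  clash: List a vs ((b -> b) -> a)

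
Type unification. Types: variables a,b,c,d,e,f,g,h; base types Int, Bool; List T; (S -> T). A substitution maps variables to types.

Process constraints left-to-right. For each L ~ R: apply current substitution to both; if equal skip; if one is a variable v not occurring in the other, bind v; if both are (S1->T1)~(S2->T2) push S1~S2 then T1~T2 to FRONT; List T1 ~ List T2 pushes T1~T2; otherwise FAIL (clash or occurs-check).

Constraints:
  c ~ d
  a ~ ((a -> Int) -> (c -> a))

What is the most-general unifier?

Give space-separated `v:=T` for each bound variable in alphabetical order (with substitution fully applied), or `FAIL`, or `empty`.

step 1: unify c ~ d  [subst: {-} | 1 pending]
  bind c := d
step 2: unify a ~ ((a -> Int) -> (d -> a))  [subst: {c:=d} | 0 pending]
  occurs-check fail: a in ((a -> Int) -> (d -> a))

Answer: FAIL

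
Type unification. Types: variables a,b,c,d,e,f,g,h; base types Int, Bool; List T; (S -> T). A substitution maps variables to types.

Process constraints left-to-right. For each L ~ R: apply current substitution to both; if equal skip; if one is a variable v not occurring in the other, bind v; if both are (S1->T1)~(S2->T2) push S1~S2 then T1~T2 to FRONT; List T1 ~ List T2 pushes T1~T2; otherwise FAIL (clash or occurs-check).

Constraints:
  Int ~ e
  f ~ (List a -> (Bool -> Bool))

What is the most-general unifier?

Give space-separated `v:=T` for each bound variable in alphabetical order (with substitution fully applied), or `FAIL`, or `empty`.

step 1: unify Int ~ e  [subst: {-} | 1 pending]
  bind e := Int
step 2: unify f ~ (List a -> (Bool -> Bool))  [subst: {e:=Int} | 0 pending]
  bind f := (List a -> (Bool -> Bool))

Answer: e:=Int f:=(List a -> (Bool -> Bool))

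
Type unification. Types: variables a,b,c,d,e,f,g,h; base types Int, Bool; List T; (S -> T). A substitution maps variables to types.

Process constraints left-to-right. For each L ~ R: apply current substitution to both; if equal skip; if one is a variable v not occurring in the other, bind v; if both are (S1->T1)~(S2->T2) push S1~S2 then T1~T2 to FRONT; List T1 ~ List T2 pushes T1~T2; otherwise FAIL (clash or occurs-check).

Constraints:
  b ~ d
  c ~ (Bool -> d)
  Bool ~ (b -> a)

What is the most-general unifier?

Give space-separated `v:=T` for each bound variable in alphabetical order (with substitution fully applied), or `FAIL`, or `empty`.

step 1: unify b ~ d  [subst: {-} | 2 pending]
  bind b := d
step 2: unify c ~ (Bool -> d)  [subst: {b:=d} | 1 pending]
  bind c := (Bool -> d)
step 3: unify Bool ~ (d -> a)  [subst: {b:=d, c:=(Bool -> d)} | 0 pending]
  clash: Bool vs (d -> a)

Answer: FAIL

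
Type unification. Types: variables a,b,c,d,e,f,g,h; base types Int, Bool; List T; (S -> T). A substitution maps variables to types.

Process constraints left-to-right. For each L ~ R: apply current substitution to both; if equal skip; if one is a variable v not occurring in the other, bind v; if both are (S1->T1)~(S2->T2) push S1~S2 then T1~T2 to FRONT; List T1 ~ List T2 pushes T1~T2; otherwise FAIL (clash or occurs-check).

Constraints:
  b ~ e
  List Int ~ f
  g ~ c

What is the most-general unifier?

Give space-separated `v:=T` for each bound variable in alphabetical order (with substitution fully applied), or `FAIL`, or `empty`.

Answer: b:=e f:=List Int g:=c

Derivation:
step 1: unify b ~ e  [subst: {-} | 2 pending]
  bind b := e
step 2: unify List Int ~ f  [subst: {b:=e} | 1 pending]
  bind f := List Int
step 3: unify g ~ c  [subst: {b:=e, f:=List Int} | 0 pending]
  bind g := c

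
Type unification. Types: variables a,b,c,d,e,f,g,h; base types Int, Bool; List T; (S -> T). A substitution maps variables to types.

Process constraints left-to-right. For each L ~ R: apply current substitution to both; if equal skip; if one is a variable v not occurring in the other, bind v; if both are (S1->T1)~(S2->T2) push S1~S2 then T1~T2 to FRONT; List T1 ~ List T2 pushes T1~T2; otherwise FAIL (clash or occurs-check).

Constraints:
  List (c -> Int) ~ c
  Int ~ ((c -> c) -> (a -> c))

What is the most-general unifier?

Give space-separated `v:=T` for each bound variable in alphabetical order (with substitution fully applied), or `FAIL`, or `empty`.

step 1: unify List (c -> Int) ~ c  [subst: {-} | 1 pending]
  occurs-check fail

Answer: FAIL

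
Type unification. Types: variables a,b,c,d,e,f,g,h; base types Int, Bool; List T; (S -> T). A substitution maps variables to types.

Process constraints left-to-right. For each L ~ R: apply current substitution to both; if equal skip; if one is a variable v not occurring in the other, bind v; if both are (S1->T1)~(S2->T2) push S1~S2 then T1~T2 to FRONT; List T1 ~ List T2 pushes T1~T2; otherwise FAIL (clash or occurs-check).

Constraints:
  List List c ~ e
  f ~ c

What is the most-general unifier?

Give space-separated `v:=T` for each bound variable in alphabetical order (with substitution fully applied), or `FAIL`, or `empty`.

step 1: unify List List c ~ e  [subst: {-} | 1 pending]
  bind e := List List c
step 2: unify f ~ c  [subst: {e:=List List c} | 0 pending]
  bind f := c

Answer: e:=List List c f:=c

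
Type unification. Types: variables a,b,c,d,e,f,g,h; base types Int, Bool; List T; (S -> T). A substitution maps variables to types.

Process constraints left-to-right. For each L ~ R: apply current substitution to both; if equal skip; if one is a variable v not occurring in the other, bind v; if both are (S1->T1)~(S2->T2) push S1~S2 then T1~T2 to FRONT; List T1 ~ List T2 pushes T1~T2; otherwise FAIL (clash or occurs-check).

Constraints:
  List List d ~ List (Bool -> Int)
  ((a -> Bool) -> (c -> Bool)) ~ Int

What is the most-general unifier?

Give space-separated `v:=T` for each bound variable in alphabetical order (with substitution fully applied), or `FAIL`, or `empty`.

Answer: FAIL

Derivation:
step 1: unify List List d ~ List (Bool -> Int)  [subst: {-} | 1 pending]
  -> decompose List: push List d~(Bool -> Int)
step 2: unify List d ~ (Bool -> Int)  [subst: {-} | 1 pending]
  clash: List d vs (Bool -> Int)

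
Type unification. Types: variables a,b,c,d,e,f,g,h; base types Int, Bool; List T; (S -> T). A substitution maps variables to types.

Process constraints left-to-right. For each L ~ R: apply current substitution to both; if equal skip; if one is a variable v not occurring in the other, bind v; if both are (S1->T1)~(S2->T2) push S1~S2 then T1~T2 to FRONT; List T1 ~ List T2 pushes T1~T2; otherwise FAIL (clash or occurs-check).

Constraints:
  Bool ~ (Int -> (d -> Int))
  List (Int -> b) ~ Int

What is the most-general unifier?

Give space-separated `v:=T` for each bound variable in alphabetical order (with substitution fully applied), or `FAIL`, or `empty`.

step 1: unify Bool ~ (Int -> (d -> Int))  [subst: {-} | 1 pending]
  clash: Bool vs (Int -> (d -> Int))

Answer: FAIL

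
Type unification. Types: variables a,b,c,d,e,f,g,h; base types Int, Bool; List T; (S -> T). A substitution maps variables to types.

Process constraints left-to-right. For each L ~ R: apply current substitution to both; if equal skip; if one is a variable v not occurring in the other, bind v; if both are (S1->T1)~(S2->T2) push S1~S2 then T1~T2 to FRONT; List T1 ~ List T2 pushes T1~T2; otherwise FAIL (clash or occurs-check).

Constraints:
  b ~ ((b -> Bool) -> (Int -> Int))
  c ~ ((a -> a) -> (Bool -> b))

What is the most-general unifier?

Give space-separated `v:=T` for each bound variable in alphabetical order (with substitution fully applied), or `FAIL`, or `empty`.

step 1: unify b ~ ((b -> Bool) -> (Int -> Int))  [subst: {-} | 1 pending]
  occurs-check fail: b in ((b -> Bool) -> (Int -> Int))

Answer: FAIL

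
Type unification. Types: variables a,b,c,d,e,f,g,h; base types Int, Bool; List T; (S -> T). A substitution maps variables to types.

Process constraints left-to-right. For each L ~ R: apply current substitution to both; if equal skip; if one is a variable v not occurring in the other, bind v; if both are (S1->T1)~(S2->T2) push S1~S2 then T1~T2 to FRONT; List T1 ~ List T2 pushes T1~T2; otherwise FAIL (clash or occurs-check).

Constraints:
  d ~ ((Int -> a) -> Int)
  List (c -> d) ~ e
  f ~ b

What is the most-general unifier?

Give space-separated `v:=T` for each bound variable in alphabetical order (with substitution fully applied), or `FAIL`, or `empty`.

Answer: d:=((Int -> a) -> Int) e:=List (c -> ((Int -> a) -> Int)) f:=b

Derivation:
step 1: unify d ~ ((Int -> a) -> Int)  [subst: {-} | 2 pending]
  bind d := ((Int -> a) -> Int)
step 2: unify List (c -> ((Int -> a) -> Int)) ~ e  [subst: {d:=((Int -> a) -> Int)} | 1 pending]
  bind e := List (c -> ((Int -> a) -> Int))
step 3: unify f ~ b  [subst: {d:=((Int -> a) -> Int), e:=List (c -> ((Int -> a) -> Int))} | 0 pending]
  bind f := b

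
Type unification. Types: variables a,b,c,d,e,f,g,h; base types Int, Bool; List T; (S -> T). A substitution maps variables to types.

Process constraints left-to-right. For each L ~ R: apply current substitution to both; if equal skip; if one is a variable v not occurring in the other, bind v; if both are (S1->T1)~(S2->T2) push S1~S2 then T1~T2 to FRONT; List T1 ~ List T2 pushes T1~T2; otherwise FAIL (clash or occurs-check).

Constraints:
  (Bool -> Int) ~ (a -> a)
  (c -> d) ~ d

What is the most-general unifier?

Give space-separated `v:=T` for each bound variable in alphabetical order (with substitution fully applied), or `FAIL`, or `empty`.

Answer: FAIL

Derivation:
step 1: unify (Bool -> Int) ~ (a -> a)  [subst: {-} | 1 pending]
  -> decompose arrow: push Bool~a, Int~a
step 2: unify Bool ~ a  [subst: {-} | 2 pending]
  bind a := Bool
step 3: unify Int ~ Bool  [subst: {a:=Bool} | 1 pending]
  clash: Int vs Bool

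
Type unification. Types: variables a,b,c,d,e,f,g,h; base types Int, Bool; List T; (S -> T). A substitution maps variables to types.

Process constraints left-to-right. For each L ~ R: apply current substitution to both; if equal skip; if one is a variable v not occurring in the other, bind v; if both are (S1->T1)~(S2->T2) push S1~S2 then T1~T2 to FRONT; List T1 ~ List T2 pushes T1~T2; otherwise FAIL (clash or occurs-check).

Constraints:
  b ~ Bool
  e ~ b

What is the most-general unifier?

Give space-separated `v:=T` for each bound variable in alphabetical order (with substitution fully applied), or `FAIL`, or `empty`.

Answer: b:=Bool e:=Bool

Derivation:
step 1: unify b ~ Bool  [subst: {-} | 1 pending]
  bind b := Bool
step 2: unify e ~ Bool  [subst: {b:=Bool} | 0 pending]
  bind e := Bool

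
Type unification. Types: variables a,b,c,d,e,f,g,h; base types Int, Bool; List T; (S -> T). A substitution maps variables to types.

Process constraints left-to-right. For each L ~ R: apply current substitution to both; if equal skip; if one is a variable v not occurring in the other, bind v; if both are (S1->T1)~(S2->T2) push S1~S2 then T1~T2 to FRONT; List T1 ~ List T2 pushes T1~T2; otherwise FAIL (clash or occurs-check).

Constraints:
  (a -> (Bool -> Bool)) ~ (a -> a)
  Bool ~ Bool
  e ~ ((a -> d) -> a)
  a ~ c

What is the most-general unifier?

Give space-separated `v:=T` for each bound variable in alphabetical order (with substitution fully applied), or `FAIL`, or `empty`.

Answer: a:=(Bool -> Bool) c:=(Bool -> Bool) e:=(((Bool -> Bool) -> d) -> (Bool -> Bool))

Derivation:
step 1: unify (a -> (Bool -> Bool)) ~ (a -> a)  [subst: {-} | 3 pending]
  -> decompose arrow: push a~a, (Bool -> Bool)~a
step 2: unify a ~ a  [subst: {-} | 4 pending]
  -> identical, skip
step 3: unify (Bool -> Bool) ~ a  [subst: {-} | 3 pending]
  bind a := (Bool -> Bool)
step 4: unify Bool ~ Bool  [subst: {a:=(Bool -> Bool)} | 2 pending]
  -> identical, skip
step 5: unify e ~ (((Bool -> Bool) -> d) -> (Bool -> Bool))  [subst: {a:=(Bool -> Bool)} | 1 pending]
  bind e := (((Bool -> Bool) -> d) -> (Bool -> Bool))
step 6: unify (Bool -> Bool) ~ c  [subst: {a:=(Bool -> Bool), e:=(((Bool -> Bool) -> d) -> (Bool -> Bool))} | 0 pending]
  bind c := (Bool -> Bool)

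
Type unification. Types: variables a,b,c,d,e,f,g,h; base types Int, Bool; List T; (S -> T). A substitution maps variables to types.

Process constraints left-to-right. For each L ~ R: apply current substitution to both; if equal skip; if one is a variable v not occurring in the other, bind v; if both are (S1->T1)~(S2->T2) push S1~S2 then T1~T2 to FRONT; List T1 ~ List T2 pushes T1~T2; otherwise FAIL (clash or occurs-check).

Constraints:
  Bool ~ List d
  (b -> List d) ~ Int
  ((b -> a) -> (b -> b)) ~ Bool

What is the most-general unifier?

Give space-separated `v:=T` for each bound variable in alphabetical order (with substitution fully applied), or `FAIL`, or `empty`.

step 1: unify Bool ~ List d  [subst: {-} | 2 pending]
  clash: Bool vs List d

Answer: FAIL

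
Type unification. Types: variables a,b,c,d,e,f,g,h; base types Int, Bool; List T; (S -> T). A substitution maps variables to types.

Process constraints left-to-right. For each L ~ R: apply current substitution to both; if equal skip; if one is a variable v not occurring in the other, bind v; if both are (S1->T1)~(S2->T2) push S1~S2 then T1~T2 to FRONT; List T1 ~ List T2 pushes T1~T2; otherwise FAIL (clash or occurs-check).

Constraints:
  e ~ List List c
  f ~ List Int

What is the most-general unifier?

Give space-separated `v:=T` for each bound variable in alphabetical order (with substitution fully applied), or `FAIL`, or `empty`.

Answer: e:=List List c f:=List Int

Derivation:
step 1: unify e ~ List List c  [subst: {-} | 1 pending]
  bind e := List List c
step 2: unify f ~ List Int  [subst: {e:=List List c} | 0 pending]
  bind f := List Int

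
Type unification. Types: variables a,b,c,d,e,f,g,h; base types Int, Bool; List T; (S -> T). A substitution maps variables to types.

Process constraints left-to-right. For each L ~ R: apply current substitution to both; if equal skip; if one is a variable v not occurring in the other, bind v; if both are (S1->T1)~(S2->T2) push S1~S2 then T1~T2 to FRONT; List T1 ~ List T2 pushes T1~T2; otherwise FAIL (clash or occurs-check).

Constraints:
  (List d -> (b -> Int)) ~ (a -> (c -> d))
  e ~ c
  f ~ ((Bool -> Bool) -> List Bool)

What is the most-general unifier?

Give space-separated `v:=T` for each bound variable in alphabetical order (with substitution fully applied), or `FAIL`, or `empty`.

Answer: a:=List Int b:=c d:=Int e:=c f:=((Bool -> Bool) -> List Bool)

Derivation:
step 1: unify (List d -> (b -> Int)) ~ (a -> (c -> d))  [subst: {-} | 2 pending]
  -> decompose arrow: push List d~a, (b -> Int)~(c -> d)
step 2: unify List d ~ a  [subst: {-} | 3 pending]
  bind a := List d
step 3: unify (b -> Int) ~ (c -> d)  [subst: {a:=List d} | 2 pending]
  -> decompose arrow: push b~c, Int~d
step 4: unify b ~ c  [subst: {a:=List d} | 3 pending]
  bind b := c
step 5: unify Int ~ d  [subst: {a:=List d, b:=c} | 2 pending]
  bind d := Int
step 6: unify e ~ c  [subst: {a:=List d, b:=c, d:=Int} | 1 pending]
  bind e := c
step 7: unify f ~ ((Bool -> Bool) -> List Bool)  [subst: {a:=List d, b:=c, d:=Int, e:=c} | 0 pending]
  bind f := ((Bool -> Bool) -> List Bool)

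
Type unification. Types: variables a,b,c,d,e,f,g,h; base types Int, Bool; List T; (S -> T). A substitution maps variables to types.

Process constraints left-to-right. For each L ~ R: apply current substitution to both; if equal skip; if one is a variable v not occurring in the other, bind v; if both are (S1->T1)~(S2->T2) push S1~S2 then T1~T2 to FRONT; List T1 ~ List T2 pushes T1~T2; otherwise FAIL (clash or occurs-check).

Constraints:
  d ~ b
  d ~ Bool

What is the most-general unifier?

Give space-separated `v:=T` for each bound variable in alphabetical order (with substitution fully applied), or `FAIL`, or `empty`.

Answer: b:=Bool d:=Bool

Derivation:
step 1: unify d ~ b  [subst: {-} | 1 pending]
  bind d := b
step 2: unify b ~ Bool  [subst: {d:=b} | 0 pending]
  bind b := Bool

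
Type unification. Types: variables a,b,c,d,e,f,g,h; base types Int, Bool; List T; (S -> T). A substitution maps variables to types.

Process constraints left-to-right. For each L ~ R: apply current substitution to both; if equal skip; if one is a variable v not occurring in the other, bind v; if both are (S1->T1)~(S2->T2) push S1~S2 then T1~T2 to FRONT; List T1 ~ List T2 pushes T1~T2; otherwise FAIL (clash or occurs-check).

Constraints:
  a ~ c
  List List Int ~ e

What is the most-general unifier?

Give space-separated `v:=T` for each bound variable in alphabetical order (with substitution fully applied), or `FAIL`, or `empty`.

step 1: unify a ~ c  [subst: {-} | 1 pending]
  bind a := c
step 2: unify List List Int ~ e  [subst: {a:=c} | 0 pending]
  bind e := List List Int

Answer: a:=c e:=List List Int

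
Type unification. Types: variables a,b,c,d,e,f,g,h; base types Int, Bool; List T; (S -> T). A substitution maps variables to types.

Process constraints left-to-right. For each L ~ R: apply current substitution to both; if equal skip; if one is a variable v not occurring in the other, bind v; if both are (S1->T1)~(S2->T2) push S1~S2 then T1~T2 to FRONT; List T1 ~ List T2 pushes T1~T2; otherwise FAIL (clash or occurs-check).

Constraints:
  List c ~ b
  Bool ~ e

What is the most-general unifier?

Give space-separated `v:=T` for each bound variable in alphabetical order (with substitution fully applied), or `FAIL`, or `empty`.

step 1: unify List c ~ b  [subst: {-} | 1 pending]
  bind b := List c
step 2: unify Bool ~ e  [subst: {b:=List c} | 0 pending]
  bind e := Bool

Answer: b:=List c e:=Bool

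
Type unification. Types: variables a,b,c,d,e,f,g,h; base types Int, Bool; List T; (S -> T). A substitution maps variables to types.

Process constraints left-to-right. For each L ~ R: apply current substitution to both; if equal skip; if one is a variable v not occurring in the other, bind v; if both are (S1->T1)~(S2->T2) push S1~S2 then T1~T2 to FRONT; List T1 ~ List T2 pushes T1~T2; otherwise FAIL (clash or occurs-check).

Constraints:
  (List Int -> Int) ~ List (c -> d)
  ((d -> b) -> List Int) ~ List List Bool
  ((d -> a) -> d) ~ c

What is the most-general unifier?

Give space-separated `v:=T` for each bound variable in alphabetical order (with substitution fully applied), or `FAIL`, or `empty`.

step 1: unify (List Int -> Int) ~ List (c -> d)  [subst: {-} | 2 pending]
  clash: (List Int -> Int) vs List (c -> d)

Answer: FAIL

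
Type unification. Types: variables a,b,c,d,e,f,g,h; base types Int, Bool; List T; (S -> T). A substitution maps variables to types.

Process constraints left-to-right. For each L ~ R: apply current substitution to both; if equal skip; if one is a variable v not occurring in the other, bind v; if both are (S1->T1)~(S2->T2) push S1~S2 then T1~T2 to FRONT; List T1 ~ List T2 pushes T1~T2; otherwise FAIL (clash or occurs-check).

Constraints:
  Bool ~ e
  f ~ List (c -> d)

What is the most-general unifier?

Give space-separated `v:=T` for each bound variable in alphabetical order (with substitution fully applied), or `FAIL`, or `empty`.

Answer: e:=Bool f:=List (c -> d)

Derivation:
step 1: unify Bool ~ e  [subst: {-} | 1 pending]
  bind e := Bool
step 2: unify f ~ List (c -> d)  [subst: {e:=Bool} | 0 pending]
  bind f := List (c -> d)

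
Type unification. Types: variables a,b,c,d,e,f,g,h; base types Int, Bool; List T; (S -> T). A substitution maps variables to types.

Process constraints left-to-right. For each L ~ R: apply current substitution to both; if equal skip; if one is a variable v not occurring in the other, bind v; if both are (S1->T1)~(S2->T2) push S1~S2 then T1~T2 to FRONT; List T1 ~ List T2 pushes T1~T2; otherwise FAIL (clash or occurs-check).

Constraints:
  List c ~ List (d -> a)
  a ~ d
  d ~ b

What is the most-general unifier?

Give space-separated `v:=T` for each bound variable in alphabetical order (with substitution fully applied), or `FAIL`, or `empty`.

step 1: unify List c ~ List (d -> a)  [subst: {-} | 2 pending]
  -> decompose List: push c~(d -> a)
step 2: unify c ~ (d -> a)  [subst: {-} | 2 pending]
  bind c := (d -> a)
step 3: unify a ~ d  [subst: {c:=(d -> a)} | 1 pending]
  bind a := d
step 4: unify d ~ b  [subst: {c:=(d -> a), a:=d} | 0 pending]
  bind d := b

Answer: a:=b c:=(b -> b) d:=b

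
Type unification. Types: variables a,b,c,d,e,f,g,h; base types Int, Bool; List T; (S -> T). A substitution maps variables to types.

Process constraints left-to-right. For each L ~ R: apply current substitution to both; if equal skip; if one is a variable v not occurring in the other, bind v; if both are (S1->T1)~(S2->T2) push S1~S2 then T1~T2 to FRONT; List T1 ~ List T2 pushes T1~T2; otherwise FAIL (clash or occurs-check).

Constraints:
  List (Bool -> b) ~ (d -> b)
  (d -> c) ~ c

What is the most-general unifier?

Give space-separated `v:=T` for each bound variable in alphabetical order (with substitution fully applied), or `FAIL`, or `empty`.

step 1: unify List (Bool -> b) ~ (d -> b)  [subst: {-} | 1 pending]
  clash: List (Bool -> b) vs (d -> b)

Answer: FAIL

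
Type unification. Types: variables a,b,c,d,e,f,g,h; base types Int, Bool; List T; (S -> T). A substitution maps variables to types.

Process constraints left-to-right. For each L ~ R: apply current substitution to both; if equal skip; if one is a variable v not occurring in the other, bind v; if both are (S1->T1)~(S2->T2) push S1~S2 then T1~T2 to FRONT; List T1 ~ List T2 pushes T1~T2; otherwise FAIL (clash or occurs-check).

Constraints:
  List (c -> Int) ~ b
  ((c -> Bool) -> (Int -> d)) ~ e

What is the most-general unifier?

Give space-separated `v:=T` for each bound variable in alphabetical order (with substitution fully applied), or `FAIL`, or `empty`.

Answer: b:=List (c -> Int) e:=((c -> Bool) -> (Int -> d))

Derivation:
step 1: unify List (c -> Int) ~ b  [subst: {-} | 1 pending]
  bind b := List (c -> Int)
step 2: unify ((c -> Bool) -> (Int -> d)) ~ e  [subst: {b:=List (c -> Int)} | 0 pending]
  bind e := ((c -> Bool) -> (Int -> d))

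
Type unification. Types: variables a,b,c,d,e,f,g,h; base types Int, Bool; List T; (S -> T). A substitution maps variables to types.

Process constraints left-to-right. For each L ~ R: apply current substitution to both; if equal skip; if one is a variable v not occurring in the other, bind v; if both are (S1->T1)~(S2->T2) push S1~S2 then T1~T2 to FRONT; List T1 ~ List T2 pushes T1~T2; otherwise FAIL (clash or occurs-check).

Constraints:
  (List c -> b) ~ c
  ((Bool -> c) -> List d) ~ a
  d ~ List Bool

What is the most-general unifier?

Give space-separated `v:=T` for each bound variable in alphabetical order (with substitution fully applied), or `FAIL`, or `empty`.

Answer: FAIL

Derivation:
step 1: unify (List c -> b) ~ c  [subst: {-} | 2 pending]
  occurs-check fail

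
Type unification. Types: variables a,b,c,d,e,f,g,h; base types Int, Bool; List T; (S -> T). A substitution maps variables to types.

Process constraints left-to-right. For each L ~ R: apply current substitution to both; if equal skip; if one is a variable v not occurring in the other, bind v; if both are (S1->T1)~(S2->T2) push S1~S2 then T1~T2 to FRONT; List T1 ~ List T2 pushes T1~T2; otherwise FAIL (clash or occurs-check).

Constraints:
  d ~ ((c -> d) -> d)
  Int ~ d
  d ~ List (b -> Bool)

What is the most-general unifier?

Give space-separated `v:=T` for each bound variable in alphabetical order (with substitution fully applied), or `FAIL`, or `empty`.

Answer: FAIL

Derivation:
step 1: unify d ~ ((c -> d) -> d)  [subst: {-} | 2 pending]
  occurs-check fail: d in ((c -> d) -> d)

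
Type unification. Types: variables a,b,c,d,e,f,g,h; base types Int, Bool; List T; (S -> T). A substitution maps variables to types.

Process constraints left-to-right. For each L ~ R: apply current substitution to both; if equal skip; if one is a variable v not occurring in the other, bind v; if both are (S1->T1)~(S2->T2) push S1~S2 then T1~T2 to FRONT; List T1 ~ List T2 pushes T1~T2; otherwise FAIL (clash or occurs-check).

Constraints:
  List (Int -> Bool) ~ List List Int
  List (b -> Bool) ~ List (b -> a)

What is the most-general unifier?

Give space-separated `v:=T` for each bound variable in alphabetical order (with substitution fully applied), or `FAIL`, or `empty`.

step 1: unify List (Int -> Bool) ~ List List Int  [subst: {-} | 1 pending]
  -> decompose List: push (Int -> Bool)~List Int
step 2: unify (Int -> Bool) ~ List Int  [subst: {-} | 1 pending]
  clash: (Int -> Bool) vs List Int

Answer: FAIL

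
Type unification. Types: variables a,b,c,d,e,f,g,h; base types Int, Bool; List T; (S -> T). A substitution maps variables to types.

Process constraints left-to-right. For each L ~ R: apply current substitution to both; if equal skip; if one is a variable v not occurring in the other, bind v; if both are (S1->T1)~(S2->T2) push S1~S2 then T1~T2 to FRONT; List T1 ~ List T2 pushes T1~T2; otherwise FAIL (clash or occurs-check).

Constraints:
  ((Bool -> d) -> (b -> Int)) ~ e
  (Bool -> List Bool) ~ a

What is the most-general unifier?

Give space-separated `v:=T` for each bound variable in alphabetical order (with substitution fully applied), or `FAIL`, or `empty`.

step 1: unify ((Bool -> d) -> (b -> Int)) ~ e  [subst: {-} | 1 pending]
  bind e := ((Bool -> d) -> (b -> Int))
step 2: unify (Bool -> List Bool) ~ a  [subst: {e:=((Bool -> d) -> (b -> Int))} | 0 pending]
  bind a := (Bool -> List Bool)

Answer: a:=(Bool -> List Bool) e:=((Bool -> d) -> (b -> Int))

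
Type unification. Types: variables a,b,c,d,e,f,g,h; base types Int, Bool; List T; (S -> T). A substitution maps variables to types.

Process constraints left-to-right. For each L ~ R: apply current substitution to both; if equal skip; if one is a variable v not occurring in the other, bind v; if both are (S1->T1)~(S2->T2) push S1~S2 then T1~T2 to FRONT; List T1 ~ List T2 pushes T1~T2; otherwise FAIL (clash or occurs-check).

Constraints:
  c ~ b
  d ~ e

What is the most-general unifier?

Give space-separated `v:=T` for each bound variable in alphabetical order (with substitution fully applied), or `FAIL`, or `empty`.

step 1: unify c ~ b  [subst: {-} | 1 pending]
  bind c := b
step 2: unify d ~ e  [subst: {c:=b} | 0 pending]
  bind d := e

Answer: c:=b d:=e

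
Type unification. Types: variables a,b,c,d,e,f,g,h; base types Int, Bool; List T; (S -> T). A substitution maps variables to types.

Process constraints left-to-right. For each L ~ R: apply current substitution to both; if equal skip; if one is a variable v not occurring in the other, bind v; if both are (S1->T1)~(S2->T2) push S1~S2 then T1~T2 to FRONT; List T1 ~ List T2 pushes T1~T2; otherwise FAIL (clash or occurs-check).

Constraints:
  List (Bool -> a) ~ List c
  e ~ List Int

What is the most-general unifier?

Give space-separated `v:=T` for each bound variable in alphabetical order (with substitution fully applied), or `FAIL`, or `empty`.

Answer: c:=(Bool -> a) e:=List Int

Derivation:
step 1: unify List (Bool -> a) ~ List c  [subst: {-} | 1 pending]
  -> decompose List: push (Bool -> a)~c
step 2: unify (Bool -> a) ~ c  [subst: {-} | 1 pending]
  bind c := (Bool -> a)
step 3: unify e ~ List Int  [subst: {c:=(Bool -> a)} | 0 pending]
  bind e := List Int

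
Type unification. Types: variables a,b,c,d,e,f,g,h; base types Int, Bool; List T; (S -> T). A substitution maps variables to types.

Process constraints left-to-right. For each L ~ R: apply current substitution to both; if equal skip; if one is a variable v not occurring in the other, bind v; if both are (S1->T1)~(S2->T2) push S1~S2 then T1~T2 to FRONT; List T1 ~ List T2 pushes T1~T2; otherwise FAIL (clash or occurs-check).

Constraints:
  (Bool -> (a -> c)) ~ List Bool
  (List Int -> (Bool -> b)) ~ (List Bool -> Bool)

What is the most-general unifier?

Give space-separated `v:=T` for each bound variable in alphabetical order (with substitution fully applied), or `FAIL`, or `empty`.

step 1: unify (Bool -> (a -> c)) ~ List Bool  [subst: {-} | 1 pending]
  clash: (Bool -> (a -> c)) vs List Bool

Answer: FAIL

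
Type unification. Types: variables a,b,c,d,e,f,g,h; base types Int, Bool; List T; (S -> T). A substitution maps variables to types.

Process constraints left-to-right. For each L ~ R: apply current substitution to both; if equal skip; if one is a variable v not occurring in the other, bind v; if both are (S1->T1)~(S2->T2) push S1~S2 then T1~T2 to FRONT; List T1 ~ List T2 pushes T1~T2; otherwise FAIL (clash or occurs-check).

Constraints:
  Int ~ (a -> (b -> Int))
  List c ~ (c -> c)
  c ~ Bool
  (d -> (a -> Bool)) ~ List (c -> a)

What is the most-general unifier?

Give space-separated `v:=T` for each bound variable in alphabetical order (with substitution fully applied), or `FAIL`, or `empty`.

Answer: FAIL

Derivation:
step 1: unify Int ~ (a -> (b -> Int))  [subst: {-} | 3 pending]
  clash: Int vs (a -> (b -> Int))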